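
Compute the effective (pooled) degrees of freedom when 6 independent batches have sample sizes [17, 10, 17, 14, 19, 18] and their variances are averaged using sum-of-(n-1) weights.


nu = sum_i (n_i - 1)
nu = ((17 - 1) + (10 - 1) + (17 - 1) + (14 - 1) + (19 - 1) + (18 - 1))
nu = 16 + 9 + 16 + 13 + 18 + 17
nu = 89

89


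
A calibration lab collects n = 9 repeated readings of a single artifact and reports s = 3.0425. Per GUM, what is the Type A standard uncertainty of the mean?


u_A = s / sqrt(n)
u_A = 3.0425 / sqrt(9)
u_A = 3.0425 / 3
u_A = 1.0142

1.0142


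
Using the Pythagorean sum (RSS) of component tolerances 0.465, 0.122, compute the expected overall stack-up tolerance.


RSS = sqrt(0.465^2 + 0.122^2)
= sqrt(0.231109)
= 0.4807

0.4807


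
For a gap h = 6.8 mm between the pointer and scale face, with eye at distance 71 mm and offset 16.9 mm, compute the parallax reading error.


error = h * offset / d
= 6.8 * 16.9 / 71
= 1.6186

1.6186


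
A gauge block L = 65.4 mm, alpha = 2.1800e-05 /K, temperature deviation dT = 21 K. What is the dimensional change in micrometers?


dL = L * alpha * dT
= 65.4 * 2.1800e-05 * 21
= 0.0299401 mm
dL_um = 0.0299401 * 1000 = 29.9401 um

29.9401


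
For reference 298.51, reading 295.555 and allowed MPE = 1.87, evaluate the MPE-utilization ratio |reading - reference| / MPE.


e = indication - reference = 295.555 - 298.51 = -2.9550
|e| = 2.9550
ratio = |e| / MPE = 2.9550 / 1.87
ratio = 1.5802

1.5802


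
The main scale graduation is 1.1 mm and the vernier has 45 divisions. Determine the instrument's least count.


LC = MSD / n_div
= 1.1 / 45
= 0.0244

0.0244


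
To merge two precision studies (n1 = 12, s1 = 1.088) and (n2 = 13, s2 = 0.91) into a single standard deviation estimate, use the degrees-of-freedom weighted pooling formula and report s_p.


s_p = sqrt(((n1-1)*s1^2 + (n2-1)*s2^2) / (n1+n2-2))
numerator = (12-1)*1.088^2 + (13-1)*0.91^2 = 13.021184 + 9.9372 = 22.958384
denominator = 12 + 13 - 2 = 23
s_p^2 = 22.958384 / 23 = 0.99819061
s_p = sqrt(0.99819061) = 0.9991

0.9991


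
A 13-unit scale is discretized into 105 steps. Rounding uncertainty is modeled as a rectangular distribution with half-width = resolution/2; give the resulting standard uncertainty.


resolution = range / divisions
resolution = 13 / 105 = 0.12380952
u_res = resolution / (2*sqrt(3))
u_res = 0.12380952 / 3.4641016
u_res = 0.0357

0.0357


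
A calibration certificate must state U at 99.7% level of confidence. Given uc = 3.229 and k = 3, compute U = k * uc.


U = k * uc
U = 3 * 3.229
U = 9.6870

9.6870


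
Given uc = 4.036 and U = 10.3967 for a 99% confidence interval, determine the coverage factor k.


k = U / uc
k = 10.3967 / 4.036
k = 2.576

2.576


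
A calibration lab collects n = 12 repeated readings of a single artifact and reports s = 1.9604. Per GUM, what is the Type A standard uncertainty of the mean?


u_A = s / sqrt(n)
u_A = 1.9604 / sqrt(12)
u_A = 1.9604 / 3.4641016
u_A = 0.5659

0.5659


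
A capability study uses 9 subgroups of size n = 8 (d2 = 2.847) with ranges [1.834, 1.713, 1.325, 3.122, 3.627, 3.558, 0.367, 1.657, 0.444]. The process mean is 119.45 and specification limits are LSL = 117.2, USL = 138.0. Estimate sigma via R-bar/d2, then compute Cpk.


R_bar = (1.834 + 1.713 + 1.325 + 3.122 + 3.627 + 3.558 + 0.367 + 1.657 + 0.444) / 9 = 1.9607778
sigma = R_bar / d2 = 1.9607778 / 2.847 = 0.68871718
Cp = (USL - LSL)/(6*sigma) = (138.0 - 117.2)/(6*0.68871718) = 5.0335
Cpu = (138.0 - 119.45)/(3*0.68871718) = 8.9780
Cpl = (119.45 - 117.2)/(3*0.68871718) = 1.0890
Cpk = min(Cpu, Cpl) = 1.0890

1.0890


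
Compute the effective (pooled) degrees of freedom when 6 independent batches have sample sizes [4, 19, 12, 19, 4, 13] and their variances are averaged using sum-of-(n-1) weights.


nu = sum_i (n_i - 1)
nu = ((4 - 1) + (19 - 1) + (12 - 1) + (19 - 1) + (4 - 1) + (13 - 1))
nu = 3 + 18 + 11 + 18 + 3 + 12
nu = 65

65


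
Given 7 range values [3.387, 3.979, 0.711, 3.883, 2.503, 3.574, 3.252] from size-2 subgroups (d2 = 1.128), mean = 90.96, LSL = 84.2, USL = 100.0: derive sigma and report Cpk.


R_bar = (3.387 + 3.979 + 0.711 + 3.883 + 2.503 + 3.574 + 3.252) / 7 = 3.0412857
sigma = R_bar / d2 = 3.0412857 / 1.128 = 2.6961753
Cp = (USL - LSL)/(6*sigma) = (100.0 - 84.2)/(6*2.6961753) = 0.9767
Cpu = (100.0 - 90.96)/(3*2.6961753) = 1.1176
Cpl = (90.96 - 84.2)/(3*2.6961753) = 0.8358
Cpk = min(Cpu, Cpl) = 0.8358

0.8358


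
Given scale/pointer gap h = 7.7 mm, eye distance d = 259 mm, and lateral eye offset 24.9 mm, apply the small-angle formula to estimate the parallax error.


error = h * offset / d
= 7.7 * 24.9 / 259
= 0.7403

0.7403


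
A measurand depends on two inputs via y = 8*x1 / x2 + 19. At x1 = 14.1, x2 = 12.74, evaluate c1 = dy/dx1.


y = 8*x1 / x2 + 19
dy/dx1 = 8/x2
Evaluate at x2 = 12.74: c1 = 8 / 12.74
c1 = 0.6279

0.6279


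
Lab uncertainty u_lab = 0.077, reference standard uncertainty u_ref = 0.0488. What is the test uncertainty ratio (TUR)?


TUR = u_lab / u_ref
= 0.077 / 0.0488
= 1.5779

1.5779


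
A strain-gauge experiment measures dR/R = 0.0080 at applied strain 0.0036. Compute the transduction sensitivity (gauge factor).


GF = (dR/R) / epsilon
= 0.0080 / 0.0036
= 2.2222

2.2222


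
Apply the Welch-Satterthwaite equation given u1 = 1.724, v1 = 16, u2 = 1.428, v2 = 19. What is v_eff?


uc = sqrt(u1^2 + u2^2) = sqrt(1.724^2 + 1.428^2) = 2.2386067
v_eff = uc^4 / (u1^4/v1 + u2^4/v2)
= 2.2386067^4 / (1.724^4/16 + 1.428^4/19)
= 25.113729 / 0.77097077
v_eff = 32.5742

32.5742


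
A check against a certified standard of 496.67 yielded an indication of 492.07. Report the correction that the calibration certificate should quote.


Correction = standard - reading
= 496.67 - 492.07
= 4.6000

4.6000


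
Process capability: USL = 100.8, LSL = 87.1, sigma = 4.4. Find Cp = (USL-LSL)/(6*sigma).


Cp = (USL - LSL) / (6 * sigma)
= (100.8 - 87.1) / (6 * 4.4)
= 13.7000 / 26.4000
= 0.5189

0.5189


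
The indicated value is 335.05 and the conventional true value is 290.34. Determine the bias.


Systematic error = measured - true
= 335.05 - 290.34
= 44.7100

44.7100


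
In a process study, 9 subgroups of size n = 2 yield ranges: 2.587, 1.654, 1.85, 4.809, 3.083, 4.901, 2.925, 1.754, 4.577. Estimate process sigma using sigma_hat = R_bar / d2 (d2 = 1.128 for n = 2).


R_bar = (2.587 + 1.654 + 1.85 + 4.809 + 3.083 + 4.901 + 2.925 + 1.754 + 4.577) / 9
R_bar = 28.14 / 9 = 3.1266667
sigma_hat = R_bar / d2 = 3.1266667 / 1.128 = 2.7719

2.7719


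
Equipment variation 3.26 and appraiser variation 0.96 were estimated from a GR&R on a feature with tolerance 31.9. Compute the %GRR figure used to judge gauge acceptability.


GRR = sqrt(EV^2 + AV^2) = sqrt(3.26^2 + 0.96^2) = 3.3984114
%GRR = GRR / tol * 100 = 3.3984114 / 31.9 * 100
%GRR = 10.6533

10.6533


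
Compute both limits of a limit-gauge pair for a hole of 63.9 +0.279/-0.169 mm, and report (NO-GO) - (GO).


GO = nominal - lower_tol (smallest hole = maximum material condition)
GO = 63.9 - 0.169 = 63.731
NO-GO = nominal + upper_tol (largest hole = least material condition)
NO-GO = 63.9 + 0.279 = 64.179
spread = NO-GO - GO = 64.179 - 63.731 = 0.4480

0.4480


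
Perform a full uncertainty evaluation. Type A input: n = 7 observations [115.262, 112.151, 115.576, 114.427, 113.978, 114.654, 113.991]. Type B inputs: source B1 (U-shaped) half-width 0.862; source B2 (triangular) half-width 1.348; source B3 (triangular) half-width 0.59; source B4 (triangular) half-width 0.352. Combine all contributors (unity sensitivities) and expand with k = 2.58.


mean = (115.262 + 112.151 + 115.576 + 114.427 + 113.978 + 114.654 + 113.991) / 7 = 114.2912857
s = sqrt(sum((x - mean)^2)/(n-1)) = 1.1189206
u_A = s / sqrt(n) = 1.1189206 / sqrt(7) = 0.42291223
u_B1 = 0.862 / sqrt(2) = 0.60952605
u_B2 = 1.348 / sqrt(6) = 0.5503187
u_B3 = 0.59 / sqrt(6) = 0.24086649
u_B4 = 0.352 / sqrt(6) = 0.1437034
uc = sqrt(0.42291223^2 + 0.60952605^2 + 0.5503187^2 + 0.24086649^2 + 0.1437034^2) = 0.96534697
U = k * uc = 2.58 * 0.96534697
U = 2.4906

2.4906


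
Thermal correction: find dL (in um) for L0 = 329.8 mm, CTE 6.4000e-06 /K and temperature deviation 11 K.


dL = L * alpha * dT
= 329.8 * 6.4000e-06 * 11
= 0.0232179 mm
dL_um = 0.0232179 * 1000 = 23.2179 um

23.2179


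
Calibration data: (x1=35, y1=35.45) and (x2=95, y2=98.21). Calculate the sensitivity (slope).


slope = (y2 - y1) / (x2 - x1)
= (98.21 - 35.45) / (95 - 35)
= 62.7600 / 60
= 1.0460

1.0460


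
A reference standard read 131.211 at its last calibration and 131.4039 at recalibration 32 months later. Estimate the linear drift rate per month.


rate = (v2 - v1) / months
= (131.4039 - 131.211) / 32
= 0.1929 / 32
= 0.0060

0.0060


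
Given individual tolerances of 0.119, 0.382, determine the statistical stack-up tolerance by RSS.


RSS = sqrt(0.119^2 + 0.382^2)
= sqrt(0.160085)
= 0.4001

0.4001


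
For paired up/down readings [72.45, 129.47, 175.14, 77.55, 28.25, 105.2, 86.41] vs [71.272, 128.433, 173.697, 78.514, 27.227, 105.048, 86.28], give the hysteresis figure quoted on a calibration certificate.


|72.45 - 71.272| = 1.1780
|129.47 - 128.433| = 1.0370
|175.14 - 173.697| = 1.4430
|77.55 - 78.514| = 0.9640
|28.25 - 27.227| = 1.0230
|105.2 - 105.048| = 0.1520
|86.41 - 86.28| = 0.1300
hysteresis = max(diffs) = 1.4430

1.4430


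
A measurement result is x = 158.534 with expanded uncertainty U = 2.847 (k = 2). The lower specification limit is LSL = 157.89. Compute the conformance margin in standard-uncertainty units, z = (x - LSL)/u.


u = U / k = 2.847 / 2 = 1.4235
margin = |LSL - x| = |157.89 - 158.534| = 0.644
z = margin / u = 0.644 / 1.4235
z = 0.4524

0.4524


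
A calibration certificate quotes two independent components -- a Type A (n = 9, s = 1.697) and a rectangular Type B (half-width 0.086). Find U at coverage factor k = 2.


u_A = s / sqrt(n) = 1.697 / sqrt(9) = 0.56566667
u_B = half_width / sqrt(3) = 0.086 / sqrt(3) = 0.049652123
uc = sqrt(u_A^2 + u_B^2) = sqrt(0.56566667^2 + 0.049652123^2) = 0.56784163
U = k * uc = 2 * 0.56784163
U = 1.1357

1.1357


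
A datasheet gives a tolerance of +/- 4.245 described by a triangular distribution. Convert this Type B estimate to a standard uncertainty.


u_B = half_width / sqrt(6)
u_B = 4.245 / 2.4494897
u_B = 1.7330

1.7330


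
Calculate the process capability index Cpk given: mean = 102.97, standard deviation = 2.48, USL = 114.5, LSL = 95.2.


Cpu = (USL - mean) / (3*sigma) = (114.5 - 102.97) / (3*2.48) = 1.5497
Cpl = (mean - LSL) / (3*sigma) = (102.97 - 95.2) / (3*2.48) = 1.0444
Cpk = min(Cpu, Cpl) = 1.0444

1.0444


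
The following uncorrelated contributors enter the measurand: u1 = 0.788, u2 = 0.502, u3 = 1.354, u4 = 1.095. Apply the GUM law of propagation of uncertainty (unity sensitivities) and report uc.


uc = sqrt(0.788^2 + 0.502^2 + 1.354^2 + 1.095^2)
uc = sqrt(3.905289)
uc = 1.9762

1.9762


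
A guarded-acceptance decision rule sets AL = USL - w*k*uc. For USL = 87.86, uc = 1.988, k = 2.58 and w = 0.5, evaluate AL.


U = k * uc = 2.58 * 1.988 = 5.12904
guard band g = w * U = 0.5 * 5.12904 = 2.56452
AL = USL - g = 87.86 - 2.56452
AL = 85.2955

85.2955


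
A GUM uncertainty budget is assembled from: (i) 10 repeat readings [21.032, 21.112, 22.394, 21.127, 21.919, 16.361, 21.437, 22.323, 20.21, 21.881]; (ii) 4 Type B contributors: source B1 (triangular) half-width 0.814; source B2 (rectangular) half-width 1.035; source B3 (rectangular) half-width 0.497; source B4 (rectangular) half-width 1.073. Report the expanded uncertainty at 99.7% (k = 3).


mean = (21.032 + 21.112 + 22.394 + 21.127 + 21.919 + 16.361 + 21.437 + 22.323 + 20.21 + 21.881) / 10 = 20.9796
s = sqrt(sum((x - mean)^2)/(n-1)) = 1.7535745
u_A = s / sqrt(n) = 1.7535745 / sqrt(10) = 0.55452895
u_B1 = 0.814 / sqrt(6) = 0.33231411
u_B2 = 1.035 / sqrt(3) = 0.59755753
u_B3 = 0.497 / sqrt(3) = 0.28694308
u_B4 = 1.073 / sqrt(3) = 0.61949684
uc = sqrt(0.55452895^2 + 0.33231411^2 + 0.59755753^2 + 0.28694308^2 + 0.61949684^2) = 1.1140569
U = k * uc = 3 * 1.1140569
U = 3.3422

3.3422


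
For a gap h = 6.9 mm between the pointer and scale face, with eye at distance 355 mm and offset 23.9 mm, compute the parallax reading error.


error = h * offset / d
= 6.9 * 23.9 / 355
= 0.4645

0.4645


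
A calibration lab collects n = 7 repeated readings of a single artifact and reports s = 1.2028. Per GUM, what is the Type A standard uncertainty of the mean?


u_A = s / sqrt(n)
u_A = 1.2028 / sqrt(7)
u_A = 1.2028 / 2.6457513
u_A = 0.4546

0.4546


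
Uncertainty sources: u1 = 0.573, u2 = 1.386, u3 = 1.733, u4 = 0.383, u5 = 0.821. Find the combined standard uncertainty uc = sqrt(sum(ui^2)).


uc = sqrt(0.573^2 + 1.386^2 + 1.733^2 + 0.383^2 + 0.821^2)
uc = sqrt(6.073344)
uc = 2.4644

2.4644


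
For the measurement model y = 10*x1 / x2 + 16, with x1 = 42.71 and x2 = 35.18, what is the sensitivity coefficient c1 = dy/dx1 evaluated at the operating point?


y = 10*x1 / x2 + 16
dy/dx1 = 10/x2
Evaluate at x2 = 35.18: c1 = 10 / 35.18
c1 = 0.2843

0.2843


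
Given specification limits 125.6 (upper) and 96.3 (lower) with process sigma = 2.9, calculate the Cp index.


Cp = (USL - LSL) / (6 * sigma)
= (125.6 - 96.3) / (6 * 2.9)
= 29.3000 / 17.4000
= 1.6839

1.6839


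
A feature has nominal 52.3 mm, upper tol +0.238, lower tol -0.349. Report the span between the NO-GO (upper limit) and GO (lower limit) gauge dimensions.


GO = nominal - lower_tol (smallest hole = maximum material condition)
GO = 52.3 - 0.349 = 51.951
NO-GO = nominal + upper_tol (largest hole = least material condition)
NO-GO = 52.3 + 0.238 = 52.538
spread = NO-GO - GO = 52.538 - 51.951 = 0.5870

0.5870


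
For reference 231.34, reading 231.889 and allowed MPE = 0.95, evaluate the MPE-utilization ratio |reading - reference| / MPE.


e = indication - reference = 231.889 - 231.34 = 0.5490
|e| = 0.5490
ratio = |e| / MPE = 0.5490 / 0.95
ratio = 0.5779

0.5779


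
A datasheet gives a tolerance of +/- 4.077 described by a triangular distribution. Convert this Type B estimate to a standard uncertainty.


u_B = half_width / sqrt(6)
u_B = 4.077 / 2.4494897
u_B = 1.6644

1.6644


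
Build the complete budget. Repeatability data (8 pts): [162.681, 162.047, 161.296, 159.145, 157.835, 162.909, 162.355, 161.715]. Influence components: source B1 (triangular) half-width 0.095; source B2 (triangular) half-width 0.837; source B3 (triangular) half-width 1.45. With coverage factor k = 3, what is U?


mean = (162.681 + 162.047 + 161.296 + 159.145 + 157.835 + 162.909 + 162.355 + 161.715) / 8 = 161.247875
s = sqrt(sum((x - mean)^2)/(n-1)) = 1.8113858
u_A = s / sqrt(n) = 1.8113858 / sqrt(8) = 0.64042159
u_B1 = 0.095 / sqrt(6) = 0.038783588
u_B2 = 0.837 / sqrt(6) = 0.34170382
u_B3 = 1.45 / sqrt(6) = 0.59196002
uc = sqrt(0.64042159^2 + 0.038783588^2 + 0.34170382^2 + 0.59196002^2) = 0.93745514
U = k * uc = 3 * 0.93745514
U = 2.8124

2.8124


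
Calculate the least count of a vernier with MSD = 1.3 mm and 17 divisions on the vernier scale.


LC = MSD / n_div
= 1.3 / 17
= 0.0765

0.0765


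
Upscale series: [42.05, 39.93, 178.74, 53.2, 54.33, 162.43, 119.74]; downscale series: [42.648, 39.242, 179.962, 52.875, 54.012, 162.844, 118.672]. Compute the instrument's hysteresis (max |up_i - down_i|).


|42.05 - 42.648| = 0.5980
|39.93 - 39.242| = 0.6880
|178.74 - 179.962| = 1.2220
|53.2 - 52.875| = 0.3250
|54.33 - 54.012| = 0.3180
|162.43 - 162.844| = 0.4140
|119.74 - 118.672| = 1.0680
hysteresis = max(diffs) = 1.2220

1.2220


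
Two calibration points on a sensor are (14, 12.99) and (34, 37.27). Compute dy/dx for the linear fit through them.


slope = (y2 - y1) / (x2 - x1)
= (37.27 - 12.99) / (34 - 14)
= 24.2800 / 20
= 1.2140

1.2140


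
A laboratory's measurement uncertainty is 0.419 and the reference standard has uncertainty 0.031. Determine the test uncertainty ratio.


TUR = u_lab / u_ref
= 0.419 / 0.031
= 13.5161

13.5161


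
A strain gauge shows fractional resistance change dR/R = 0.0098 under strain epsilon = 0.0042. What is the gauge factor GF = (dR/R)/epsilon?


GF = (dR/R) / epsilon
= 0.0098 / 0.0042
= 2.3333

2.3333


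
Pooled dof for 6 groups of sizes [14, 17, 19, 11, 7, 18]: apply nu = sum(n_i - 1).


nu = sum_i (n_i - 1)
nu = ((14 - 1) + (17 - 1) + (19 - 1) + (11 - 1) + (7 - 1) + (18 - 1))
nu = 13 + 16 + 18 + 10 + 6 + 17
nu = 80

80


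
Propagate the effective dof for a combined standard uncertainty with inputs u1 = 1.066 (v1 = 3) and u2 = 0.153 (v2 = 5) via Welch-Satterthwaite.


uc = sqrt(u1^2 + u2^2) = sqrt(1.066^2 + 0.153^2) = 1.0769239
v_eff = uc^4 / (u1^4/v1 + u2^4/v2)
= 1.0769239^4 / (1.066^4/3 + 0.153^4/5)
= 1.3450551 / 0.43054458
v_eff = 3.1241

3.1241


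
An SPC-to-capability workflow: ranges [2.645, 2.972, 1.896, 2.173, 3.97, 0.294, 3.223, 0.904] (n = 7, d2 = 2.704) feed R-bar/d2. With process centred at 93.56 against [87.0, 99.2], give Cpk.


R_bar = (2.645 + 2.972 + 1.896 + 2.173 + 3.97 + 0.294 + 3.223 + 0.904) / 8 = 2.259625
sigma = R_bar / d2 = 2.259625 / 2.704 = 0.83566013
Cp = (USL - LSL)/(6*sigma) = (99.2 - 87.0)/(6*0.83566013) = 2.4332
Cpu = (99.2 - 93.56)/(3*0.83566013) = 2.2497
Cpl = (93.56 - 87.0)/(3*0.83566013) = 2.6167
Cpk = min(Cpu, Cpl) = 2.2497

2.2497


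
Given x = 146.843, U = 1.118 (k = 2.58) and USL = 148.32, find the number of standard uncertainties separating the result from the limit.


u = U / k = 1.118 / 2.58 = 0.43333333
margin = |USL - x| = |148.32 - 146.843| = 1.477
z = margin / u = 1.477 / 0.43333333
z = 3.4085

3.4085


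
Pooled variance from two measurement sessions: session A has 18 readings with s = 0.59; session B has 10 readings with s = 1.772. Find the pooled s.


s_p = sqrt(((n1-1)*s1^2 + (n2-1)*s2^2) / (n1+n2-2))
numerator = (18-1)*0.59^2 + (10-1)*1.772^2 = 5.9177 + 28.259856 = 34.177556
denominator = 18 + 10 - 2 = 26
s_p^2 = 34.177556 / 26 = 1.3145214
s_p = sqrt(1.3145214) = 1.1465

1.1465


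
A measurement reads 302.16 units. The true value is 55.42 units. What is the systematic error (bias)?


Systematic error = measured - true
= 302.16 - 55.42
= 246.7400

246.7400


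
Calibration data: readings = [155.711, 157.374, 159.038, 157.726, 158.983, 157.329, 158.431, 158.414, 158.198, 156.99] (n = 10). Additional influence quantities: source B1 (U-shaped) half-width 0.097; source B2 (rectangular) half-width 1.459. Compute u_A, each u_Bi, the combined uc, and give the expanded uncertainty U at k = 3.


mean = (155.711 + 157.374 + 159.038 + 157.726 + 158.983 + 157.329 + 158.431 + 158.414 + 158.198 + 156.99) / 10 = 157.8194
s = sqrt(sum((x - mean)^2)/(n-1)) = 1.0160241
u_A = s / sqrt(n) = 1.0160241 / sqrt(10) = 0.32129503
u_B1 = 0.097 / sqrt(2) = 0.068589358
u_B2 = 1.459 / sqrt(3) = 0.84235404
uc = sqrt(0.32129503^2 + 0.068589358^2 + 0.84235404^2) = 0.90415448
U = k * uc = 3 * 0.90415448
U = 2.7125

2.7125


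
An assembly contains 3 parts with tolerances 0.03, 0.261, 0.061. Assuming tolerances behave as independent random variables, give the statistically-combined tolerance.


RSS = sqrt(0.03^2 + 0.261^2 + 0.061^2)
= sqrt(0.072742)
= 0.2697

0.2697


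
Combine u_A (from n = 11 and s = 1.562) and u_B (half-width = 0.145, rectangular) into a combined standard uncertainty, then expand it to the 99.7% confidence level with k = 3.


u_A = s / sqrt(n) = 1.562 / sqrt(11) = 0.47096072
u_B = half_width / sqrt(3) = 0.145 / sqrt(3) = 0.083715789
uc = sqrt(u_A^2 + u_B^2) = sqrt(0.47096072^2 + 0.083715789^2) = 0.47834332
U = k * uc = 3 * 0.47834332
U = 1.4350

1.4350


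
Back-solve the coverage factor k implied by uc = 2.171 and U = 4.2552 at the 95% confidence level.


k = U / uc
k = 4.2552 / 2.171
k = 1.96

1.96


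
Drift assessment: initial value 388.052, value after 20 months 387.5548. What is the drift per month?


rate = (v2 - v1) / months
= (387.5548 - 388.052) / 20
= -0.4972 / 20
= -0.0249

-0.0249


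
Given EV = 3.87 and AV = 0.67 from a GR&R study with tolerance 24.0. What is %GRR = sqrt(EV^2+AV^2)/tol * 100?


GRR = sqrt(EV^2 + AV^2) = sqrt(3.87^2 + 0.67^2) = 3.9275692
%GRR = GRR / tol * 100 = 3.9275692 / 24.0 * 100
%GRR = 16.3649

16.3649


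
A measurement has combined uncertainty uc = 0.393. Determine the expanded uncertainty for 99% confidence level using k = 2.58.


U = k * uc
U = 2.58 * 0.393
U = 1.0139

1.0139


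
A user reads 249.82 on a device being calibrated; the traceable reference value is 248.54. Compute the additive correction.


Correction = standard - reading
= 248.54 - 249.82
= -1.2800

-1.2800


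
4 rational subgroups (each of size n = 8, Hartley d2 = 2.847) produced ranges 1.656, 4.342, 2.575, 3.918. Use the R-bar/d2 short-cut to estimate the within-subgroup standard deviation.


R_bar = (1.656 + 4.342 + 2.575 + 3.918) / 4
R_bar = 12.491 / 4 = 3.12275
sigma_hat = R_bar / d2 = 3.12275 / 2.847 = 1.0969

1.0969


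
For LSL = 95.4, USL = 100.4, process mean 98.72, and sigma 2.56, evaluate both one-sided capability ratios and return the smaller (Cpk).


Cpu = (USL - mean) / (3*sigma) = (100.4 - 98.72) / (3*2.56) = 0.2188
Cpl = (mean - LSL) / (3*sigma) = (98.72 - 95.4) / (3*2.56) = 0.4323
Cpk = min(Cpu, Cpl) = 0.2188

0.2188


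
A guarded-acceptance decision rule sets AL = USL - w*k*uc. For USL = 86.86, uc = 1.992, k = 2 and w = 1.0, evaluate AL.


U = k * uc = 2 * 1.992 = 3.984
guard band g = w * U = 1.0 * 3.984 = 3.984
AL = USL - g = 86.86 - 3.984
AL = 82.8760

82.8760


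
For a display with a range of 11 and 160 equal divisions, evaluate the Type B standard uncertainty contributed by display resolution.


resolution = range / divisions
resolution = 11 / 160 = 0.06875
u_res = resolution / (2*sqrt(3))
u_res = 0.06875 / 3.4641016
u_res = 0.0198

0.0198


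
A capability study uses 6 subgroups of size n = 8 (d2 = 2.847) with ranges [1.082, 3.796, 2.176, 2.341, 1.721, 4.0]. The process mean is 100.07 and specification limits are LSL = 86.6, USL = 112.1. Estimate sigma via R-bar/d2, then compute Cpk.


R_bar = (1.082 + 3.796 + 2.176 + 2.341 + 1.721 + 4.0) / 6 = 2.5193333
sigma = R_bar / d2 = 2.5193333 / 2.847 = 0.88490808
Cp = (USL - LSL)/(6*sigma) = (112.1 - 86.6)/(6*0.88490808) = 4.8028
Cpu = (112.1 - 100.07)/(3*0.88490808) = 4.5315
Cpl = (100.07 - 86.6)/(3*0.88490808) = 5.0740
Cpk = min(Cpu, Cpl) = 4.5315

4.5315


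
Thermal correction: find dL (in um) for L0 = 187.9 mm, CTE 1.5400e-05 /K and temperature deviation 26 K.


dL = L * alpha * dT
= 187.9 * 1.5400e-05 * 26
= 0.0752352 mm
dL_um = 0.0752352 * 1000 = 75.2352 um

75.2352


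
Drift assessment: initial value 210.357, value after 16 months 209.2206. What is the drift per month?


rate = (v2 - v1) / months
= (209.2206 - 210.357) / 16
= -1.1364 / 16
= -0.0710

-0.0710


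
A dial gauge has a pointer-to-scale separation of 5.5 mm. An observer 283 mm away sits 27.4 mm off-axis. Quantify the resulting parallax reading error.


error = h * offset / d
= 5.5 * 27.4 / 283
= 0.5325

0.5325


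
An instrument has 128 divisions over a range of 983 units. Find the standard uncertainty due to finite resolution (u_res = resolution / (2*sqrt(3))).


resolution = range / divisions
resolution = 983 / 128 = 7.6796875
u_res = resolution / (2*sqrt(3))
u_res = 7.6796875 / 3.4641016
u_res = 2.2169

2.2169


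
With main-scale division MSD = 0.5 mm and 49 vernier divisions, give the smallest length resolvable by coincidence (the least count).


LC = MSD / n_div
= 0.5 / 49
= 0.0102

0.0102


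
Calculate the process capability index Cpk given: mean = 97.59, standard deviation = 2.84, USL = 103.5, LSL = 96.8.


Cpu = (USL - mean) / (3*sigma) = (103.5 - 97.59) / (3*2.84) = 0.6937
Cpl = (mean - LSL) / (3*sigma) = (97.59 - 96.8) / (3*2.84) = 0.0927
Cpk = min(Cpu, Cpl) = 0.0927

0.0927


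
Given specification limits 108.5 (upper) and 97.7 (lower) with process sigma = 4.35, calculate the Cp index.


Cp = (USL - LSL) / (6 * sigma)
= (108.5 - 97.7) / (6 * 4.35)
= 10.8000 / 26.1000
= 0.4138

0.4138


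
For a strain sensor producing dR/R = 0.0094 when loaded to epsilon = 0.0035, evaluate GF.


GF = (dR/R) / epsilon
= 0.0094 / 0.0035
= 2.6857

2.6857


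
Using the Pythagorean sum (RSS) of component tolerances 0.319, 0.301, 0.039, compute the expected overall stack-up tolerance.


RSS = sqrt(0.319^2 + 0.301^2 + 0.039^2)
= sqrt(0.193883)
= 0.4403

0.4403


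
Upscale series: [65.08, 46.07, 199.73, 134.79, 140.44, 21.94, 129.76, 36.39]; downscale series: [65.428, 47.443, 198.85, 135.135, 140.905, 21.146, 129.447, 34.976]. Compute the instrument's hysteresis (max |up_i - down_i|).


|65.08 - 65.428| = 0.3480
|46.07 - 47.443| = 1.3730
|199.73 - 198.85| = 0.8800
|134.79 - 135.135| = 0.3450
|140.44 - 140.905| = 0.4650
|21.94 - 21.146| = 0.7940
|129.76 - 129.447| = 0.3130
|36.39 - 34.976| = 1.4140
hysteresis = max(diffs) = 1.4140

1.4140


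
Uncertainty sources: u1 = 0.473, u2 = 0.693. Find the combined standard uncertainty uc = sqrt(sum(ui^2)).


uc = sqrt(0.473^2 + 0.693^2)
uc = sqrt(0.703978)
uc = 0.8390

0.8390


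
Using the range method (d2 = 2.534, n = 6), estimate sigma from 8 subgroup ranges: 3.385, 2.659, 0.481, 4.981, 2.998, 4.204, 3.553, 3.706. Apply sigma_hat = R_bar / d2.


R_bar = (3.385 + 2.659 + 0.481 + 4.981 + 2.998 + 4.204 + 3.553 + 3.706) / 8
R_bar = 25.967 / 8 = 3.245875
sigma_hat = R_bar / d2 = 3.245875 / 2.534 = 1.2809

1.2809


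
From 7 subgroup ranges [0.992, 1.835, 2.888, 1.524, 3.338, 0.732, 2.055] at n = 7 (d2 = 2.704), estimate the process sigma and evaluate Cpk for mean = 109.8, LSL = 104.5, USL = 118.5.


R_bar = (0.992 + 1.835 + 2.888 + 1.524 + 3.338 + 0.732 + 2.055) / 7 = 1.9091429
sigma = R_bar / d2 = 1.9091429 / 2.704 = 0.70604397
Cp = (USL - LSL)/(6*sigma) = (118.5 - 104.5)/(6*0.70604397) = 3.3048
Cpu = (118.5 - 109.8)/(3*0.70604397) = 4.1074
Cpl = (109.8 - 104.5)/(3*0.70604397) = 2.5022
Cpk = min(Cpu, Cpl) = 2.5022

2.5022


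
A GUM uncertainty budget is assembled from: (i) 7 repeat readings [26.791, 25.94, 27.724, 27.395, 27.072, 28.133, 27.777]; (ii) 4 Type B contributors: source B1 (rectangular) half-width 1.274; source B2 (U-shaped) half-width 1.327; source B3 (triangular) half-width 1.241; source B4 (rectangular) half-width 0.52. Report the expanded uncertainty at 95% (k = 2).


mean = (26.791 + 25.94 + 27.724 + 27.395 + 27.072 + 28.133 + 27.777) / 7 = 27.26171429
s = sqrt(sum((x - mean)^2)/(n-1)) = 0.73718196
u_A = s / sqrt(n) = 0.73718196 / sqrt(7) = 0.27862859
u_B1 = 1.274 / sqrt(3) = 0.73554424
u_B2 = 1.327 / sqrt(2) = 0.9383307
u_B3 = 1.241 / sqrt(6) = 0.50663613
u_B4 = 0.52 / sqrt(3) = 0.30022214
uc = sqrt(0.27862859^2 + 0.73554424^2 + 0.9383307^2 + 0.50663613^2 + 0.30022214^2) = 1.3586527
U = k * uc = 2 * 1.3586527
U = 2.7173

2.7173


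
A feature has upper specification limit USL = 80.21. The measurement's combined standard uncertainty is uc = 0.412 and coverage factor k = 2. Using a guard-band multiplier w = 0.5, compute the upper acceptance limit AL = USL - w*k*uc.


U = k * uc = 2 * 0.412 = 0.824
guard band g = w * U = 0.5 * 0.824 = 0.412
AL = USL - g = 80.21 - 0.412
AL = 79.7980

79.7980


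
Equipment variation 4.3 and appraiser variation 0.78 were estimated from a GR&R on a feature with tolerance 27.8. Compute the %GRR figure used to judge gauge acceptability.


GRR = sqrt(EV^2 + AV^2) = sqrt(4.3^2 + 0.78^2) = 4.3701716
%GRR = GRR / tol * 100 = 4.3701716 / 27.8 * 100
%GRR = 15.7200

15.7200


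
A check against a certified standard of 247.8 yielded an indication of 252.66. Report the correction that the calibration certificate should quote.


Correction = standard - reading
= 247.8 - 252.66
= -4.8600

-4.8600


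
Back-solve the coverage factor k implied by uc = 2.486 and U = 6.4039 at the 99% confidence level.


k = U / uc
k = 6.4039 / 2.486
k = 2.576

2.576


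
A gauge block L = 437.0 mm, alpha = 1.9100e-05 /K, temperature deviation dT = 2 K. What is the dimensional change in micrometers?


dL = L * alpha * dT
= 437.0 * 1.9100e-05 * 2
= 0.0166934 mm
dL_um = 0.0166934 * 1000 = 16.6934 um

16.6934


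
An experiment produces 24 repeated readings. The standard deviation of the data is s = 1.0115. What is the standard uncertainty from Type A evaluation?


u_A = s / sqrt(n)
u_A = 1.0115 / sqrt(24)
u_A = 1.0115 / 4.8989795
u_A = 0.2065

0.2065


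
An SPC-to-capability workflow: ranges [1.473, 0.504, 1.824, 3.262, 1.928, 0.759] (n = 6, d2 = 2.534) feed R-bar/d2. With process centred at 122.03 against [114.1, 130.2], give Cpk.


R_bar = (1.473 + 0.504 + 1.824 + 3.262 + 1.928 + 0.759) / 6 = 1.625
sigma = R_bar / d2 = 1.625 / 2.534 = 0.64127861
Cp = (USL - LSL)/(6*sigma) = (130.2 - 114.1)/(6*0.64127861) = 4.1843
Cpu = (130.2 - 122.03)/(3*0.64127861) = 4.2467
Cpl = (122.03 - 114.1)/(3*0.64127861) = 4.1220
Cpk = min(Cpu, Cpl) = 4.1220

4.1220


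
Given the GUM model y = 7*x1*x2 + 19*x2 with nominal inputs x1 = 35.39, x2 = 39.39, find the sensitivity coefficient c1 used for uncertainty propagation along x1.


y = 7*x1*x2 + 19*x2
dy/dx1 = 7*x2
Evaluate at x2 = 39.39: c1 = 7 * 39.39
c1 = 275.7300

275.7300


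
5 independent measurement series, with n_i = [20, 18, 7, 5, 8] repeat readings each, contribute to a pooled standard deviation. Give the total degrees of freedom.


nu = sum_i (n_i - 1)
nu = ((20 - 1) + (18 - 1) + (7 - 1) + (5 - 1) + (8 - 1))
nu = 19 + 17 + 6 + 4 + 7
nu = 53

53


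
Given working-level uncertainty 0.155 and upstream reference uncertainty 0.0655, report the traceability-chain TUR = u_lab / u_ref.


TUR = u_lab / u_ref
= 0.155 / 0.0655
= 2.3664

2.3664


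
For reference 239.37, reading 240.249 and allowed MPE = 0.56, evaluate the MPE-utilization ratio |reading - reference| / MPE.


e = indication - reference = 240.249 - 239.37 = 0.8790
|e| = 0.8790
ratio = |e| / MPE = 0.8790 / 0.56
ratio = 1.5696

1.5696


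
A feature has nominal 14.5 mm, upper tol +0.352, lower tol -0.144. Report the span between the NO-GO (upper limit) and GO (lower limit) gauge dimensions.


GO = nominal - lower_tol (smallest hole = maximum material condition)
GO = 14.5 - 0.144 = 14.356
NO-GO = nominal + upper_tol (largest hole = least material condition)
NO-GO = 14.5 + 0.352 = 14.852
spread = NO-GO - GO = 14.852 - 14.356 = 0.4960

0.4960


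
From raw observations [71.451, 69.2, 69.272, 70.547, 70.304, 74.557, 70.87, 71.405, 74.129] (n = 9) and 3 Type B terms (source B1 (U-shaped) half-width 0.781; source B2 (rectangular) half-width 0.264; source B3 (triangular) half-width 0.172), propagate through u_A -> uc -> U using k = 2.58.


mean = (71.451 + 69.2 + 69.272 + 70.547 + 70.304 + 74.557 + 70.87 + 71.405 + 74.129) / 9 = 71.30388889
s = sqrt(sum((x - mean)^2)/(n-1)) = 1.9010421
u_A = s / sqrt(n) = 1.9010421 / sqrt(9) = 0.6336807
u_B1 = 0.781 / sqrt(2) = 0.5522504
u_B2 = 0.264 / sqrt(3) = 0.15242047
u_B3 = 0.172 / sqrt(6) = 0.070218706
uc = sqrt(0.6336807^2 + 0.5522504^2 + 0.15242047^2 + 0.070218706^2) = 0.85714316
U = k * uc = 2.58 * 0.85714316
U = 2.2114

2.2114


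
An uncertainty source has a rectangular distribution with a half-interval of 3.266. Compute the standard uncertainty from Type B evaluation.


u_B = half_width / sqrt(3)
u_B = 3.266 / 1.7320508
u_B = 1.8856

1.8856


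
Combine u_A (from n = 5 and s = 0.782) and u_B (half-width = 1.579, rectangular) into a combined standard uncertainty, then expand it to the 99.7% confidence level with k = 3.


u_A = s / sqrt(n) = 0.782 / sqrt(5) = 0.34972103
u_B = half_width / sqrt(3) = 1.579 / sqrt(3) = 0.91163608
uc = sqrt(u_A^2 + u_B^2) = sqrt(0.34972103^2 + 0.91163608^2) = 0.97641443
U = k * uc = 3 * 0.97641443
U = 2.9292

2.9292


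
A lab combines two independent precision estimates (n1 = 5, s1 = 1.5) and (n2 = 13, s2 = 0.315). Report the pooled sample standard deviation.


s_p = sqrt(((n1-1)*s1^2 + (n2-1)*s2^2) / (n1+n2-2))
numerator = (5-1)*1.5^2 + (13-1)*0.315^2 = 9 + 1.1907 = 10.1907
denominator = 5 + 13 - 2 = 16
s_p^2 = 10.1907 / 16 = 0.63691875
s_p = sqrt(0.63691875) = 0.7981

0.7981


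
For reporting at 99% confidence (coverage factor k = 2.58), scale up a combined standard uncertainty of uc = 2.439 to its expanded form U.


U = k * uc
U = 2.58 * 2.439
U = 6.2926

6.2926


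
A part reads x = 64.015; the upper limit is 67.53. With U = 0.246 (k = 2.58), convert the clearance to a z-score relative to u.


u = U / k = 0.246 / 2.58 = 0.095348837
margin = |USL - x| = |67.53 - 64.015| = 3.515
z = margin / u = 3.515 / 0.095348837
z = 36.8646

36.8646


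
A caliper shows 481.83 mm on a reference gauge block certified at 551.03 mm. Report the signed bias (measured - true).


Systematic error = measured - true
= 481.83 - 551.03
= -69.2000

-69.2000


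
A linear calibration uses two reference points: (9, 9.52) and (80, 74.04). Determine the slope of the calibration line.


slope = (y2 - y1) / (x2 - x1)
= (74.04 - 9.52) / (80 - 9)
= 64.5200 / 71
= 0.9087

0.9087


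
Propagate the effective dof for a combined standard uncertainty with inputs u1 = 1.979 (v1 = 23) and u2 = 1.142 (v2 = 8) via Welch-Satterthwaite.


uc = sqrt(u1^2 + u2^2) = sqrt(1.979^2 + 1.142^2) = 2.2848643
v_eff = uc^4 / (u1^4/v1 + u2^4/v2)
= 2.2848643^4 / (1.979^4/23 + 1.142^4/8)
= 27.254715 / 0.87949721
v_eff = 30.9890

30.9890


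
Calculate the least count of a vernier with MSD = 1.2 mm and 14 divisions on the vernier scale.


LC = MSD / n_div
= 1.2 / 14
= 0.0857

0.0857


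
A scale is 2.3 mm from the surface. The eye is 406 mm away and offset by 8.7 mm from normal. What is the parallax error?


error = h * offset / d
= 2.3 * 8.7 / 406
= 0.0493

0.0493


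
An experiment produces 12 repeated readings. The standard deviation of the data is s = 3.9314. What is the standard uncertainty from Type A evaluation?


u_A = s / sqrt(n)
u_A = 3.9314 / sqrt(12)
u_A = 3.9314 / 3.4641016
u_A = 1.1349

1.1349


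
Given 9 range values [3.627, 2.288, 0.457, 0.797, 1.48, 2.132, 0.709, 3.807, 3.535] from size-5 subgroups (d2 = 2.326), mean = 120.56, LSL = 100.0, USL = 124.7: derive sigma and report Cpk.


R_bar = (3.627 + 2.288 + 0.457 + 0.797 + 1.48 + 2.132 + 0.709 + 3.807 + 3.535) / 9 = 2.0924444
sigma = R_bar / d2 = 2.0924444 / 2.326 = 0.89958917
Cp = (USL - LSL)/(6*sigma) = (124.7 - 100.0)/(6*0.89958917) = 4.5762
Cpu = (124.7 - 120.56)/(3*0.89958917) = 1.5340
Cpl = (120.56 - 100.0)/(3*0.89958917) = 7.6183
Cpk = min(Cpu, Cpl) = 1.5340

1.5340


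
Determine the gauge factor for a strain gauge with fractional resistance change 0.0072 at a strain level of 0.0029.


GF = (dR/R) / epsilon
= 0.0072 / 0.0029
= 2.4828

2.4828


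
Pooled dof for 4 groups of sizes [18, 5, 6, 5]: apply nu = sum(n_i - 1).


nu = sum_i (n_i - 1)
nu = ((18 - 1) + (5 - 1) + (6 - 1) + (5 - 1))
nu = 17 + 4 + 5 + 4
nu = 30

30


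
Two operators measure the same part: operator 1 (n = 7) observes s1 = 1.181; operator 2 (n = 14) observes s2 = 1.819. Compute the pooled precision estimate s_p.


s_p = sqrt(((n1-1)*s1^2 + (n2-1)*s2^2) / (n1+n2-2))
numerator = (7-1)*1.181^2 + (14-1)*1.819^2 = 8.368566 + 43.013893 = 51.382459
denominator = 7 + 14 - 2 = 19
s_p^2 = 51.382459 / 19 = 2.7043399
s_p = sqrt(2.7043399) = 1.6445

1.6445


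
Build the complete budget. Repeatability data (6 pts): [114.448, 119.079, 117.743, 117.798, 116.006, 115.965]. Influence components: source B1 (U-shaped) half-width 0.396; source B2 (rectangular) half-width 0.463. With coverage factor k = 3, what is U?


mean = (114.448 + 119.079 + 117.743 + 117.798 + 116.006 + 115.965) / 6 = 116.8398333
s = sqrt(sum((x - mean)^2)/(n-1)) = 1.6690799
u_A = s / sqrt(n) = 1.6690799 / sqrt(6) = 0.68139902
u_B1 = 0.396 / sqrt(2) = 0.28001429
u_B2 = 0.463 / sqrt(3) = 0.26731317
uc = sqrt(0.68139902^2 + 0.28001429^2 + 0.26731317^2) = 0.78368932
U = k * uc = 3 * 0.78368932
U = 2.3511

2.3511


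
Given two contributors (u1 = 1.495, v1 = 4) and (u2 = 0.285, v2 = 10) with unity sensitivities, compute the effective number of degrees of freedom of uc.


uc = sqrt(u1^2 + u2^2) = sqrt(1.495^2 + 0.285^2) = 1.5219231
v_eff = uc^4 / (u1^4/v1 + u2^4/v2)
= 1.5219231^4 / (1.495^4/4 + 0.285^4/10)
= 5.3650137 / 1.2494939
v_eff = 4.2937

4.2937


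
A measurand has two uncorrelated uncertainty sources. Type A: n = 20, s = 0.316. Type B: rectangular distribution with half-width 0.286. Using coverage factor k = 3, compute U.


u_A = s / sqrt(n) = 0.316 / sqrt(20) = 0.070659748
u_B = half_width / sqrt(3) = 0.286 / sqrt(3) = 0.16512218
uc = sqrt(u_A^2 + u_B^2) = sqrt(0.070659748^2 + 0.16512218^2) = 0.1796055
U = k * uc = 3 * 0.1796055
U = 0.5388

0.5388


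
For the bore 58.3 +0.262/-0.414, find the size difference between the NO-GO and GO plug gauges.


GO = nominal - lower_tol (smallest hole = maximum material condition)
GO = 58.3 - 0.414 = 57.886
NO-GO = nominal + upper_tol (largest hole = least material condition)
NO-GO = 58.3 + 0.262 = 58.562
spread = NO-GO - GO = 58.562 - 57.886 = 0.6760

0.6760


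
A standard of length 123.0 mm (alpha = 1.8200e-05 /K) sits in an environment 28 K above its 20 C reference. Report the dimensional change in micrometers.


dL = L * alpha * dT
= 123.0 * 1.8200e-05 * 28
= 0.0626808 mm
dL_um = 0.0626808 * 1000 = 62.6808 um

62.6808


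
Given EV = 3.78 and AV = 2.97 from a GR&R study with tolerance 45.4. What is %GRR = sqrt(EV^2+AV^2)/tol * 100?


GRR = sqrt(EV^2 + AV^2) = sqrt(3.78^2 + 2.97^2) = 4.8072133
%GRR = GRR / tol * 100 = 4.8072133 / 45.4 * 100
%GRR = 10.5886

10.5886


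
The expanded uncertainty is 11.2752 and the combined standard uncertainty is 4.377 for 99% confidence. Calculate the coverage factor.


k = U / uc
k = 11.2752 / 4.377
k = 2.576

2.576


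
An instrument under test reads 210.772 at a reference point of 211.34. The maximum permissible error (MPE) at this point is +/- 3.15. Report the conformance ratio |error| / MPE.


e = indication - reference = 210.772 - 211.34 = -0.5680
|e| = 0.5680
ratio = |e| / MPE = 0.5680 / 3.15
ratio = 0.1803

0.1803


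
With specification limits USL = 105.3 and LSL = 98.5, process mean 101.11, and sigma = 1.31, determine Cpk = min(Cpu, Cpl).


Cpu = (USL - mean) / (3*sigma) = (105.3 - 101.11) / (3*1.31) = 1.0662
Cpl = (mean - LSL) / (3*sigma) = (101.11 - 98.5) / (3*1.31) = 0.6641
Cpk = min(Cpu, Cpl) = 0.6641

0.6641


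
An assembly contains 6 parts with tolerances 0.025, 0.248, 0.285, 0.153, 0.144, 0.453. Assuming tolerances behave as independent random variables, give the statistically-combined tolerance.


RSS = sqrt(0.025^2 + 0.248^2 + 0.285^2 + 0.153^2 + 0.144^2 + 0.453^2)
= sqrt(0.392708)
= 0.6267

0.6267


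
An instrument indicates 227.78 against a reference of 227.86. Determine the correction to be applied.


Correction = standard - reading
= 227.86 - 227.78
= 0.0800

0.0800


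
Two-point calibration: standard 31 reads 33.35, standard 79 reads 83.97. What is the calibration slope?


slope = (y2 - y1) / (x2 - x1)
= (83.97 - 33.35) / (79 - 31)
= 50.6200 / 48
= 1.0546

1.0546


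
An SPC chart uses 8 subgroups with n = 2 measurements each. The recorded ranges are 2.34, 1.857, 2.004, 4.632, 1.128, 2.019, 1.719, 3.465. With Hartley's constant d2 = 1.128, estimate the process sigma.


R_bar = (2.34 + 1.857 + 2.004 + 4.632 + 1.128 + 2.019 + 1.719 + 3.465) / 8
R_bar = 19.164 / 8 = 2.3955
sigma_hat = R_bar / d2 = 2.3955 / 1.128 = 2.1237

2.1237


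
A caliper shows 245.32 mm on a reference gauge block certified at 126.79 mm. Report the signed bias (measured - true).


Systematic error = measured - true
= 245.32 - 126.79
= 118.5300

118.5300


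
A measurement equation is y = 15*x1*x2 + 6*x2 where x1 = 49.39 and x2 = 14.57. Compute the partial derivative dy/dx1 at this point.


y = 15*x1*x2 + 6*x2
dy/dx1 = 15*x2
Evaluate at x2 = 14.57: c1 = 15 * 14.57
c1 = 218.5500

218.5500
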